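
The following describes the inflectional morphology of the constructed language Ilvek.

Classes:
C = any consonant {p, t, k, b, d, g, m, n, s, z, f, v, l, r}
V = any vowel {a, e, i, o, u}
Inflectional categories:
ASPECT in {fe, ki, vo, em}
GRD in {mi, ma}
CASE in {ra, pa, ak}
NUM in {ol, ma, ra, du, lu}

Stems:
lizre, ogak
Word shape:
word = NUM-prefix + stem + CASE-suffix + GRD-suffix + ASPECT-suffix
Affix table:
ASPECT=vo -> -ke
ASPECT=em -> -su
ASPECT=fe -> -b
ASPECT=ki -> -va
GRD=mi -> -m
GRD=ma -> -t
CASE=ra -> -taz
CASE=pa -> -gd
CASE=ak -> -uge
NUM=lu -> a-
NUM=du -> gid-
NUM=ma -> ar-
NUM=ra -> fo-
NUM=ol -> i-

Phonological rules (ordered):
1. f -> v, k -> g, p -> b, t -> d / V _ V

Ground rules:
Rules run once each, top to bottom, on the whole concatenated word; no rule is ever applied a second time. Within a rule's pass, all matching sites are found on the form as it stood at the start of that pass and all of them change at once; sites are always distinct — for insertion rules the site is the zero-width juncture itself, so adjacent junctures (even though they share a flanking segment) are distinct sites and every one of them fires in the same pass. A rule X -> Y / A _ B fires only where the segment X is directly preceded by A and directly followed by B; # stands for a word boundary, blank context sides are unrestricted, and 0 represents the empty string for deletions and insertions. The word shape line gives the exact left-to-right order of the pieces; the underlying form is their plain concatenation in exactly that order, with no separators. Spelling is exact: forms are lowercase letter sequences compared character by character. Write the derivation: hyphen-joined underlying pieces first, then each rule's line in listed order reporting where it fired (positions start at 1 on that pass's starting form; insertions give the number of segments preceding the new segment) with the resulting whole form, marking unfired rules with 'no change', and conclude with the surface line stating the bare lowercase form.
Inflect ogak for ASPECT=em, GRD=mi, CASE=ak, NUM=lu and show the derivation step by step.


underlying: a-ogak-uge-m-su
1. f -> v, k -> g, p -> b, t -> d / V _ V: fires at position(s) 5: aogagugemsu
surface: aogagugemsu


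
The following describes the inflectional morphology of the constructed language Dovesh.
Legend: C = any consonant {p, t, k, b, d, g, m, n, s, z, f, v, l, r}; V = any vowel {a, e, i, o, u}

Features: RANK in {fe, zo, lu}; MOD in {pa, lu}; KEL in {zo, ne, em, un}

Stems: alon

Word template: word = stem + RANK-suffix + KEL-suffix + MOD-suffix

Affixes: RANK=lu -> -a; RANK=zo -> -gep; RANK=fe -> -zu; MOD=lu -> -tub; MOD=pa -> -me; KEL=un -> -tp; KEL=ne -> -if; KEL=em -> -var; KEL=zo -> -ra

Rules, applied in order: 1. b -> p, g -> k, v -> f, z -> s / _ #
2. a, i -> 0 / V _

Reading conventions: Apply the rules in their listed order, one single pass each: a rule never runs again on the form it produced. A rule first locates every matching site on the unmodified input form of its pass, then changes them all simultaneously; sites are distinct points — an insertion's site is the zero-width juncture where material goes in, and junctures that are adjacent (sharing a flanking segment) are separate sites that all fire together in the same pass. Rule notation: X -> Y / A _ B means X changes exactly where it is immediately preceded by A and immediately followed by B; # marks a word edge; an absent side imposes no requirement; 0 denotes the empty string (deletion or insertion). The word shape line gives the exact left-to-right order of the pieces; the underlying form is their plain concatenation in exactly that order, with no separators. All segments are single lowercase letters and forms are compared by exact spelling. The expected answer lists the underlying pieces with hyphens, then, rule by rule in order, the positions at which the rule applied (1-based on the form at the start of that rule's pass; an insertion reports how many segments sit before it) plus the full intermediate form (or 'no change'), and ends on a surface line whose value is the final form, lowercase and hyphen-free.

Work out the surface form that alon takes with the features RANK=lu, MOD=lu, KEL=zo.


underlying: alon-a-ra-tub
1. b -> p, g -> k, v -> f, z -> s / _ #: fires at position(s) 10: alonaratup
2. a, i -> 0 / V _: no change
surface: alonaratup


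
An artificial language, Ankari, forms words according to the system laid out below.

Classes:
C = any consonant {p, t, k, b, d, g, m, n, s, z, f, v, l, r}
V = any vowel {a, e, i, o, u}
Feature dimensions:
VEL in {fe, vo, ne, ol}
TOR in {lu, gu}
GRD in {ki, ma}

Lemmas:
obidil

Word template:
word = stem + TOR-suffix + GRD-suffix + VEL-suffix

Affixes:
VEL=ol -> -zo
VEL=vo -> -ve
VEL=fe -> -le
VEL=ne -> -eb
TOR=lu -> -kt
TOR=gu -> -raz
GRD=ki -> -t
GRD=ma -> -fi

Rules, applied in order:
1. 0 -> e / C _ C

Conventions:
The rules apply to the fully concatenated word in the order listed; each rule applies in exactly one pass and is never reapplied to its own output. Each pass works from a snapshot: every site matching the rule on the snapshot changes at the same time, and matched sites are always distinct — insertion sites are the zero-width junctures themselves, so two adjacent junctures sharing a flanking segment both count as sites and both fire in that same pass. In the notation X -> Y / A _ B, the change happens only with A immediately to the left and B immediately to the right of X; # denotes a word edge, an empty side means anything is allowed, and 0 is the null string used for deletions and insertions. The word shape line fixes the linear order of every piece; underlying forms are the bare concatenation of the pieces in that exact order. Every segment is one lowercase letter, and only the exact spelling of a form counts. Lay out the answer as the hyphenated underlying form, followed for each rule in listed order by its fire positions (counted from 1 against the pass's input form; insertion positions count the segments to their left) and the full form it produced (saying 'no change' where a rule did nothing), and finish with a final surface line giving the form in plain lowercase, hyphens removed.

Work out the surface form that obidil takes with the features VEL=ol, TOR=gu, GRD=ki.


underlying: obidil-raz-t-zo
1. 0 -> e / C _ C: inserts after position(s) 6, 9, 10: obidilerazetezo
surface: obidilerazetezo


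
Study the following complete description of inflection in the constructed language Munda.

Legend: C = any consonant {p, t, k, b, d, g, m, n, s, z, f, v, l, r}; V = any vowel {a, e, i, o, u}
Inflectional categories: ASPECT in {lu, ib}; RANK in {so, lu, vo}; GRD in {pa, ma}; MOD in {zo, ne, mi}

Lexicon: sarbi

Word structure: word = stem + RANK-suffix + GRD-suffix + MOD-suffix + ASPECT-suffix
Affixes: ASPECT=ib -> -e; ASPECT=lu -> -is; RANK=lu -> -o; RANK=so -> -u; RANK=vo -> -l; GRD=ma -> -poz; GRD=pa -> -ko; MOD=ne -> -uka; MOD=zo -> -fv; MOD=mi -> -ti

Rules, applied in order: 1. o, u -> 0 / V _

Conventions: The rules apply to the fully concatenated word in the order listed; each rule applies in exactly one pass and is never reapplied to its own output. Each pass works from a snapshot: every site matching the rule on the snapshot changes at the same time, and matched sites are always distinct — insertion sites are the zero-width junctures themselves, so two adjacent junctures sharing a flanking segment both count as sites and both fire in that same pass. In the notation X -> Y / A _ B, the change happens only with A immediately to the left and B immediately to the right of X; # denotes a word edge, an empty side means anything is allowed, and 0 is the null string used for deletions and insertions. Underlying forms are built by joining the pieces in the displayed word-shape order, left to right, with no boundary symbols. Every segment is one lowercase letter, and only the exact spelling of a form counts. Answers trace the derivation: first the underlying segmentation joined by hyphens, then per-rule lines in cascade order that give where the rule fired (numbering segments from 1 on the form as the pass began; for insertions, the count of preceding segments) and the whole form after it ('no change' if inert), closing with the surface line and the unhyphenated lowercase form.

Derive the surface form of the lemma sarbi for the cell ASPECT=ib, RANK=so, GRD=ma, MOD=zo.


underlying: sarbi-u-poz-fv-e
1. o, u -> 0 / V _: fires at position(s) 6: sarbipozfve
surface: sarbipozfve


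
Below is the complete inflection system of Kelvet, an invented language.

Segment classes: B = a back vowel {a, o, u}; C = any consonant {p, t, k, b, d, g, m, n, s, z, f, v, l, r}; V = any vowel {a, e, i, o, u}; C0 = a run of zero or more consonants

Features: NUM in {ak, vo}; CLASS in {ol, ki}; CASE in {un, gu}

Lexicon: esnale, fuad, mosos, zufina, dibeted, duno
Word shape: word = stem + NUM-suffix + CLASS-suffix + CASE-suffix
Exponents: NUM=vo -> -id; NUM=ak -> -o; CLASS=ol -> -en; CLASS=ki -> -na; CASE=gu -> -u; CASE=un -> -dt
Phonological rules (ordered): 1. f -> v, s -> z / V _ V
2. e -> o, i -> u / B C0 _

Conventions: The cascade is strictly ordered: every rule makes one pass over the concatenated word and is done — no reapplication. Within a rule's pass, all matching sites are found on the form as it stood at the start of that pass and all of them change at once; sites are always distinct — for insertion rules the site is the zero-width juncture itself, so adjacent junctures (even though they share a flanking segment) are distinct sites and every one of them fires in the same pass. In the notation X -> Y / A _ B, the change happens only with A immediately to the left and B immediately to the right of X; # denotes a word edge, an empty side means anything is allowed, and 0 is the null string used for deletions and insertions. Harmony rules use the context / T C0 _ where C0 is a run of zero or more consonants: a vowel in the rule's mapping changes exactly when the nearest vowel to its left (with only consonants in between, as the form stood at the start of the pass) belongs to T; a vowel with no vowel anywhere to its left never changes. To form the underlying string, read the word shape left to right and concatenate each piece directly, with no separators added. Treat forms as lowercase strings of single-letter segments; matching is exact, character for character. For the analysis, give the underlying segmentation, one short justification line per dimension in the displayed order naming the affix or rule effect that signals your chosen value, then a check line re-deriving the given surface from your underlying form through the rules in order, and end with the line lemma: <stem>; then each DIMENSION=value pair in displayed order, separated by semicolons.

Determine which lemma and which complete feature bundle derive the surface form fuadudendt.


underlying: fuad-id-en-dt
NUM=vo - signalled by the affix -id
CLASS=ol - signalled by the affix -en
CASE=un - signalled by the affix -dt
check: fuadidendt -> fuadidendt -> fuadudendt
lemma: fuad; NUM=vo; CLASS=ol; CASE=un


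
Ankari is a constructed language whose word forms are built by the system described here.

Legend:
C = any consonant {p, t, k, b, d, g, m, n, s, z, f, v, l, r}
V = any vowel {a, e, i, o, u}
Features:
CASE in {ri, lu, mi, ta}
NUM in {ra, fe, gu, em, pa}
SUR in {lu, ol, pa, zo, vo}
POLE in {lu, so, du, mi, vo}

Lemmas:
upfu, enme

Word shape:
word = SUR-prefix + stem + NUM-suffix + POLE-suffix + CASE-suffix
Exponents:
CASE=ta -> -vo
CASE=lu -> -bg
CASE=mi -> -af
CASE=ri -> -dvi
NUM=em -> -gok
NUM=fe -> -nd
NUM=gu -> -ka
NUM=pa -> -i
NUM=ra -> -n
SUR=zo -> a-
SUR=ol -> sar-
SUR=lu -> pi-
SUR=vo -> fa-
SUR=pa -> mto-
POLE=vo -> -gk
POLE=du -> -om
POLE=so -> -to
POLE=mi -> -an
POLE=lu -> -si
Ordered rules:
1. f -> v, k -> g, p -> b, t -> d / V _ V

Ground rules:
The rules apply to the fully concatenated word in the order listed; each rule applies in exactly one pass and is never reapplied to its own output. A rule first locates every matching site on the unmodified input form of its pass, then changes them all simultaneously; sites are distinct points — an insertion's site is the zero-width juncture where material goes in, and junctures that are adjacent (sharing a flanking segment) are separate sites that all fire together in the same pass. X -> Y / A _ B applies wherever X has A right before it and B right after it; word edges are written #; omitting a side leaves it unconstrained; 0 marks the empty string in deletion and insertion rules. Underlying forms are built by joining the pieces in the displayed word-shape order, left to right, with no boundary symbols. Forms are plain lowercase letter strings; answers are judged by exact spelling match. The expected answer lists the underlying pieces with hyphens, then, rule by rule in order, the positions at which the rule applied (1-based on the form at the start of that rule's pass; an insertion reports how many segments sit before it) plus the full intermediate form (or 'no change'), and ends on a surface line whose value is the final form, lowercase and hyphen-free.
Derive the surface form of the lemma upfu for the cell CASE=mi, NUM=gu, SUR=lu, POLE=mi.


underlying: pi-upfu-ka-an-af
1. f -> v, k -> g, p -> b, t -> d / V _ V: fires at position(s) 7: piupfugaanaf
surface: piupfugaanaf


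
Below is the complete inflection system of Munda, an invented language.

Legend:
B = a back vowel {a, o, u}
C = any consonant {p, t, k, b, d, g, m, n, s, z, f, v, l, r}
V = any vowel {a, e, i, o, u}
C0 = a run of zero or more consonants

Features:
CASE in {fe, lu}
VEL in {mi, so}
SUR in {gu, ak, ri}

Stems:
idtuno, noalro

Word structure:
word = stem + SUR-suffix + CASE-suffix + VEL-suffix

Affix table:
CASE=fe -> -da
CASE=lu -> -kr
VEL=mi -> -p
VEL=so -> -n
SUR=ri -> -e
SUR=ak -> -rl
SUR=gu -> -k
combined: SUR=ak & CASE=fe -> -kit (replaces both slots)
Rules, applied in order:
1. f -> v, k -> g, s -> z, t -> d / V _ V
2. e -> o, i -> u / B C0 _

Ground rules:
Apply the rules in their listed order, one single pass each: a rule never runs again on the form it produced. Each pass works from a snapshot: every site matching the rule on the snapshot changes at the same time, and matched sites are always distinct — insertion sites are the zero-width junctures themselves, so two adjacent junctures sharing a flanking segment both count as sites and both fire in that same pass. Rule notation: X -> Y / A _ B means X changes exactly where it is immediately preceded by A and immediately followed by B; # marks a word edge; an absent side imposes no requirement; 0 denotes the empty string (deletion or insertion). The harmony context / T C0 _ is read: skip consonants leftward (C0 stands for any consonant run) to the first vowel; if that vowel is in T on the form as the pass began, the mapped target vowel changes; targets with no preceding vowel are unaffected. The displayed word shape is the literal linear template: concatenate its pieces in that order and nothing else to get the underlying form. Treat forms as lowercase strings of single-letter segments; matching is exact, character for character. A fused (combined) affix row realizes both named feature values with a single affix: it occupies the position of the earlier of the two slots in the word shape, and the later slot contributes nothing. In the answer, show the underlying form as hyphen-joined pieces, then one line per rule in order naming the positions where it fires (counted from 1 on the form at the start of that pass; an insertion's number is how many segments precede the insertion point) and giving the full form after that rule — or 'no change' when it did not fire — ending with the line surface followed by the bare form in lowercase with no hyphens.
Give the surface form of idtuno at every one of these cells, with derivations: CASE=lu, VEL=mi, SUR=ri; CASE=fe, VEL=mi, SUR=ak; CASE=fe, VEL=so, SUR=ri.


cell CASE=lu, VEL=mi, SUR=ri:
underlying: idtuno-e-kr-p
1. f -> v, k -> g, s -> z, t -> d / V _ V: no change
2. e -> o, i -> u / B C0 _: fires at position(s) 7: idtunookrp
surface: idtunookrp

cell CASE=fe, VEL=mi, SUR=ak:
underlying: idtuno-kit-p
1. f -> v, k -> g, s -> z, t -> d / V _ V: fires at position(s) 7: idtunogitp
2. e -> o, i -> u / B C0 _: fires at position(s) 8: idtunogutp
surface: idtunogutp

cell CASE=fe, VEL=so, SUR=ri:
underlying: idtuno-e-da-n
1. f -> v, k -> g, s -> z, t -> d / V _ V: no change
2. e -> o, i -> u / B C0 _: fires at position(s) 7: idtunoodan
surface: idtunoodan


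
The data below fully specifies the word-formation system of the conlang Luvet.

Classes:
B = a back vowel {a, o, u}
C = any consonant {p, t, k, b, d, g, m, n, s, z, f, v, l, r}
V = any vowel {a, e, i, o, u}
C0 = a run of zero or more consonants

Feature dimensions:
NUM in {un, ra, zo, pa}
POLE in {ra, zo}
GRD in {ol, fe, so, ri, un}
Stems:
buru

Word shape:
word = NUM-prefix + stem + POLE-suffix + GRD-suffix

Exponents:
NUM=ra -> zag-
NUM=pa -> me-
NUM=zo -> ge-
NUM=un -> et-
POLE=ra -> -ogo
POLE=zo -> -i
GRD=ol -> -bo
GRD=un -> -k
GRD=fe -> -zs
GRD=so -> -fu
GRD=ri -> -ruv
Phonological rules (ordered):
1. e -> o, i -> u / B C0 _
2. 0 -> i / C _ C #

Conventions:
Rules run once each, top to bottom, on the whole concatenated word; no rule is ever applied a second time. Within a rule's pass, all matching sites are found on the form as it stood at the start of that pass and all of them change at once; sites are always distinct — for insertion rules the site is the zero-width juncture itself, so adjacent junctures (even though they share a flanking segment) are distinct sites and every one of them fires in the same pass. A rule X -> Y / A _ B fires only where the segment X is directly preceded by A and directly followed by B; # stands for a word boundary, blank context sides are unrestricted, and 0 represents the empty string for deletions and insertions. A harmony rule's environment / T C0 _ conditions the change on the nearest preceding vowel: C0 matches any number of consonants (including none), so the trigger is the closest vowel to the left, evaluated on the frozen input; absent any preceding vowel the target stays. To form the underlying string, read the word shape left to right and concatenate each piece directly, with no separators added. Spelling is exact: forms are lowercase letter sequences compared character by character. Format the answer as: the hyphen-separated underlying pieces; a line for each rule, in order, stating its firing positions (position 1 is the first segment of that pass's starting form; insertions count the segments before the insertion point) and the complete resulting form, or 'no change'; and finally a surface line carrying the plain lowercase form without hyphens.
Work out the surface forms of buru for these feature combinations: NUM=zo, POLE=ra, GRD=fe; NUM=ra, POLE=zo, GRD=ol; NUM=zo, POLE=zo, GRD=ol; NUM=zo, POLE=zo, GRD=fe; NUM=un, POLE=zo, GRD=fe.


cell NUM=zo, POLE=ra, GRD=fe:
underlying: ge-buru-ogo-zs
1. e -> o, i -> u / B C0 _: no change
2. 0 -> i / C _ C #: inserts after position(s) 10: geburuogozis
surface: geburuogozis

cell NUM=ra, POLE=zo, GRD=ol:
underlying: zag-buru-i-bo
1. e -> o, i -> u / B C0 _: fires at position(s) 8: zagburuubo
2. 0 -> i / C _ C #: no change
surface: zagburuubo

cell NUM=zo, POLE=zo, GRD=ol:
underlying: ge-buru-i-bo
1. e -> o, i -> u / B C0 _: fires at position(s) 7: geburuubo
2. 0 -> i / C _ C #: no change
surface: geburuubo

cell NUM=zo, POLE=zo, GRD=fe:
underlying: ge-buru-i-zs
1. e -> o, i -> u / B C0 _: fires at position(s) 7: geburuuzs
2. 0 -> i / C _ C #: inserts after position(s) 8: geburuuzis
surface: geburuuzis

cell NUM=un, POLE=zo, GRD=fe:
underlying: et-buru-i-zs
1. e -> o, i -> u / B C0 _: fires at position(s) 7: etburuuzs
2. 0 -> i / C _ C #: inserts after position(s) 8: etburuuzis
surface: etburuuzis


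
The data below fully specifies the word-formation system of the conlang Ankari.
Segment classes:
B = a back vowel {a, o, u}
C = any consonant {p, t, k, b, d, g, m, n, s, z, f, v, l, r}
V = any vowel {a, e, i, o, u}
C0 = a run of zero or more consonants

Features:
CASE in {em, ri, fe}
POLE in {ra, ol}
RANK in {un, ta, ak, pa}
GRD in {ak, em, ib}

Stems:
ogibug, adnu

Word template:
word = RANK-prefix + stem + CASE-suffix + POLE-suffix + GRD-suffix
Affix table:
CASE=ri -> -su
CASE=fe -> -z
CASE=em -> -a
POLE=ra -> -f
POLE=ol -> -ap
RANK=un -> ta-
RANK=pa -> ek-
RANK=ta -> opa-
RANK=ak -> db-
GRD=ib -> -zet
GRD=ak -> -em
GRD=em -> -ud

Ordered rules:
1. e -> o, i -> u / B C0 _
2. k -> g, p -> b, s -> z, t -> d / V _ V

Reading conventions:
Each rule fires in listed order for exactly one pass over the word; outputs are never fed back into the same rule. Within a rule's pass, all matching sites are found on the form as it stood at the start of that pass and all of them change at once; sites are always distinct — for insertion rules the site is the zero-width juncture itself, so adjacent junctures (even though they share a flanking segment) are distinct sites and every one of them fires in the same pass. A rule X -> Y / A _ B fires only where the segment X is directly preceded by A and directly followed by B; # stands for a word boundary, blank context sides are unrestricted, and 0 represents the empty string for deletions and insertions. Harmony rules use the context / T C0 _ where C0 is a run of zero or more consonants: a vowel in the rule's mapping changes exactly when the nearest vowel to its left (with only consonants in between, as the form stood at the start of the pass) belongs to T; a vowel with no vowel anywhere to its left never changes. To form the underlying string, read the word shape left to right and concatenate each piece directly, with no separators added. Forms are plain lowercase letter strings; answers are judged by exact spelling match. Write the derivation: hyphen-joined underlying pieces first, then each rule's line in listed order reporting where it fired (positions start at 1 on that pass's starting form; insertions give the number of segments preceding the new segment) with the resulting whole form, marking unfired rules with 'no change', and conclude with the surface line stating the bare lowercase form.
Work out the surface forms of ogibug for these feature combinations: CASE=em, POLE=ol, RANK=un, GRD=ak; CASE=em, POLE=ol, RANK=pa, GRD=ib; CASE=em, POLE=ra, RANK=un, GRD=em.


cell CASE=em, POLE=ol, RANK=un, GRD=ak:
underlying: ta-ogibug-a-ap-em
1. e -> o, i -> u / B C0 _: fires at position(s) 5, 12: taogubugaapom
2. k -> g, p -> b, s -> z, t -> d / V _ V: fires at position(s) 11: taogubugaabom
surface: taogubugaabom

cell CASE=em, POLE=ol, RANK=pa, GRD=ib:
underlying: ek-ogibug-a-ap-zet
1. e -> o, i -> u / B C0 _: fires at position(s) 5, 13: ekogubugaapzot
2. k -> g, p -> b, s -> z, t -> d / V _ V: fires at position(s) 2: egogubugaapzot
surface: egogubugaapzot

cell CASE=em, POLE=ra, RANK=un, GRD=em:
underlying: ta-ogibug-a-f-ud
1. e -> o, i -> u / B C0 _: fires at position(s) 5: taogubugafud
2. k -> g, p -> b, s -> z, t -> d / V _ V: no change
surface: taogubugafud


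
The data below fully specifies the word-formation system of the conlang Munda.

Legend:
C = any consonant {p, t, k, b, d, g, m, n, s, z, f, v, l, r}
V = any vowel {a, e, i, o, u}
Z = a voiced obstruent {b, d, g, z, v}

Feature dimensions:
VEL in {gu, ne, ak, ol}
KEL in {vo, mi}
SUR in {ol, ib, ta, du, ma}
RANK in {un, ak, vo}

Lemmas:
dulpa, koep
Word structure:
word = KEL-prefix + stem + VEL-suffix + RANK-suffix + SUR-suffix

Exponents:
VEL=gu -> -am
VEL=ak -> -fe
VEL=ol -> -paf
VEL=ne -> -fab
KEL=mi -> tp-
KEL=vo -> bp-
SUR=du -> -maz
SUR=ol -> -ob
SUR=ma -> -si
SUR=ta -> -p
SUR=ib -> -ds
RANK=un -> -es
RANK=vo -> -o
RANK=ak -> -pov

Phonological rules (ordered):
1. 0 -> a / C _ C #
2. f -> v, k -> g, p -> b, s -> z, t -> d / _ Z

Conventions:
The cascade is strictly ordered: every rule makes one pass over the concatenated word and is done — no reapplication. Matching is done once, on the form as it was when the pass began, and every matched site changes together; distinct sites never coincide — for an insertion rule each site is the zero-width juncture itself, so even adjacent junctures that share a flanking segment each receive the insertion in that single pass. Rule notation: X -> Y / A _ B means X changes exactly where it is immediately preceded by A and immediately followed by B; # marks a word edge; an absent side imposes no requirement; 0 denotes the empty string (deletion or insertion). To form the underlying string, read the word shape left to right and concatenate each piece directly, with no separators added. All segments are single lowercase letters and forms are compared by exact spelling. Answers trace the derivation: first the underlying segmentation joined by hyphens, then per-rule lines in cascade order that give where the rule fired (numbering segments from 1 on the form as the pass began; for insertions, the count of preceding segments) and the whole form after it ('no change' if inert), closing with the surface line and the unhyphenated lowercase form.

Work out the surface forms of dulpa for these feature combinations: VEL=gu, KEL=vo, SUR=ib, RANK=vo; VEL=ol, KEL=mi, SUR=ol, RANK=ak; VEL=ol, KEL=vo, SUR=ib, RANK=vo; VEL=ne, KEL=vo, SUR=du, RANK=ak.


cell VEL=gu, KEL=vo, SUR=ib, RANK=vo:
underlying: bp-dulpa-am-o-ds
1. 0 -> a / C _ C #: inserts after position(s) 11: bpdulpaamodas
2. f -> v, k -> g, p -> b, s -> z, t -> d / _ Z: fires at position(s) 2: bbdulpaamodas
surface: bbdulpaamodas

cell VEL=ol, KEL=mi, SUR=ol, RANK=ak:
underlying: tp-dulpa-paf-pov-ob
1. 0 -> a / C _ C #: no change
2. f -> v, k -> g, p -> b, s -> z, t -> d / _ Z: fires at position(s) 2: tbdulpapafpovob
surface: tbdulpapafpovob

cell VEL=ol, KEL=vo, SUR=ib, RANK=vo:
underlying: bp-dulpa-paf-o-ds
1. 0 -> a / C _ C #: inserts after position(s) 12: bpdulpapafodas
2. f -> v, k -> g, p -> b, s -> z, t -> d / _ Z: fires at position(s) 2: bbdulpapafodas
surface: bbdulpapafodas

cell VEL=ne, KEL=vo, SUR=du, RANK=ak:
underlying: bp-dulpa-fab-pov-maz
1. 0 -> a / C _ C #: no change
2. f -> v, k -> g, p -> b, s -> z, t -> d / _ Z: fires at position(s) 2: bbdulpafabpovmaz
surface: bbdulpafabpovmaz


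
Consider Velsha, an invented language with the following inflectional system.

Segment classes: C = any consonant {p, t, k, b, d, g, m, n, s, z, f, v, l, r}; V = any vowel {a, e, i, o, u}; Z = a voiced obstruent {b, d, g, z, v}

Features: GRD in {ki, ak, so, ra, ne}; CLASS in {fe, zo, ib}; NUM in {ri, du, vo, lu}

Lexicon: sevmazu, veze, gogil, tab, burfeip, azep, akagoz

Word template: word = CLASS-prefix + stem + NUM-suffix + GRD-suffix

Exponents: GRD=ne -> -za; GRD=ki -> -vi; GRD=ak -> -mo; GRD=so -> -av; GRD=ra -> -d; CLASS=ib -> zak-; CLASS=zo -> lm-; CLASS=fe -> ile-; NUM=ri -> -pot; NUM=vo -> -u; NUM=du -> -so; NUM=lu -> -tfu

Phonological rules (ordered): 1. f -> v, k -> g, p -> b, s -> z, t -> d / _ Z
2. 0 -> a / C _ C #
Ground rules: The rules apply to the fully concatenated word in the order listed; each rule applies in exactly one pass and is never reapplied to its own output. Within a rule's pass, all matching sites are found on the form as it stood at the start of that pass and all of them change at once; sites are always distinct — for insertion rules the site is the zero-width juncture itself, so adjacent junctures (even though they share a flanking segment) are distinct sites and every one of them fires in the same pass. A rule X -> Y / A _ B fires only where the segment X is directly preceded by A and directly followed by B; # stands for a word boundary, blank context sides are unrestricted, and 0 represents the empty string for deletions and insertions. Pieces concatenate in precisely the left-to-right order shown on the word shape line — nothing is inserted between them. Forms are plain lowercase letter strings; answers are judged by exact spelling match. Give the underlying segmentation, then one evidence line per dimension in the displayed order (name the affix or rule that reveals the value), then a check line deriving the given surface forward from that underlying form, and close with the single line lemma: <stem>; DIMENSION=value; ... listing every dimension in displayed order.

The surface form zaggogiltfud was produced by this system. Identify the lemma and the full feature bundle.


underlying: zak-gogil-tfu-d
GRD=ra - signalled by the affix -d
CLASS=ib - signalled by the affix zak-
NUM=lu - signalled by the affix -tfu
check: zakgogiltfud -> zaggogiltfud -> zaggogiltfud
lemma: gogil; GRD=ra; CLASS=ib; NUM=lu


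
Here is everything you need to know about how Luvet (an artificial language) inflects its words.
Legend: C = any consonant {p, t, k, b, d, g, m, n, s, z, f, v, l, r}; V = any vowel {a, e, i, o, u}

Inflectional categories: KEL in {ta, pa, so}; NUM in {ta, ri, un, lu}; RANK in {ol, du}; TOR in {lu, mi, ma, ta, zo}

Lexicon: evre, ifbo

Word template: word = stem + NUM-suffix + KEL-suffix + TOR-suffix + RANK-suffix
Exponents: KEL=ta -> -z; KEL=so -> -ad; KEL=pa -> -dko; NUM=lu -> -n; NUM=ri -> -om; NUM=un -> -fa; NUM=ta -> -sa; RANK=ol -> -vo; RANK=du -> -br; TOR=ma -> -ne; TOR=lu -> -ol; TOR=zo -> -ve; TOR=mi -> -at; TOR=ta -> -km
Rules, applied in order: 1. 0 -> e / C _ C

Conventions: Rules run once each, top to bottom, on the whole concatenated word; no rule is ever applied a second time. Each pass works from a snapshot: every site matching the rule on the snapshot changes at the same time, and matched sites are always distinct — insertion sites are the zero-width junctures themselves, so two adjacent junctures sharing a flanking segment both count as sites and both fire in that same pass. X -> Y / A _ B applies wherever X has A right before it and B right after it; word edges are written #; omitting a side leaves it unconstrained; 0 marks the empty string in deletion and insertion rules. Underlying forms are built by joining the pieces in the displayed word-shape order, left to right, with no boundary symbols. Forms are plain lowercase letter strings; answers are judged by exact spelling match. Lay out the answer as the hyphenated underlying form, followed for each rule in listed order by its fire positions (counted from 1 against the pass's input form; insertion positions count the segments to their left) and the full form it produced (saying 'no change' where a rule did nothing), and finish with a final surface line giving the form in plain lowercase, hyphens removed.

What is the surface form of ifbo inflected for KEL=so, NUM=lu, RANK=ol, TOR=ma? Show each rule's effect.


underlying: ifbo-n-ad-ne-vo
1. 0 -> e / C _ C: inserts after position(s) 2, 7: ifebonadenevo
surface: ifebonadenevo


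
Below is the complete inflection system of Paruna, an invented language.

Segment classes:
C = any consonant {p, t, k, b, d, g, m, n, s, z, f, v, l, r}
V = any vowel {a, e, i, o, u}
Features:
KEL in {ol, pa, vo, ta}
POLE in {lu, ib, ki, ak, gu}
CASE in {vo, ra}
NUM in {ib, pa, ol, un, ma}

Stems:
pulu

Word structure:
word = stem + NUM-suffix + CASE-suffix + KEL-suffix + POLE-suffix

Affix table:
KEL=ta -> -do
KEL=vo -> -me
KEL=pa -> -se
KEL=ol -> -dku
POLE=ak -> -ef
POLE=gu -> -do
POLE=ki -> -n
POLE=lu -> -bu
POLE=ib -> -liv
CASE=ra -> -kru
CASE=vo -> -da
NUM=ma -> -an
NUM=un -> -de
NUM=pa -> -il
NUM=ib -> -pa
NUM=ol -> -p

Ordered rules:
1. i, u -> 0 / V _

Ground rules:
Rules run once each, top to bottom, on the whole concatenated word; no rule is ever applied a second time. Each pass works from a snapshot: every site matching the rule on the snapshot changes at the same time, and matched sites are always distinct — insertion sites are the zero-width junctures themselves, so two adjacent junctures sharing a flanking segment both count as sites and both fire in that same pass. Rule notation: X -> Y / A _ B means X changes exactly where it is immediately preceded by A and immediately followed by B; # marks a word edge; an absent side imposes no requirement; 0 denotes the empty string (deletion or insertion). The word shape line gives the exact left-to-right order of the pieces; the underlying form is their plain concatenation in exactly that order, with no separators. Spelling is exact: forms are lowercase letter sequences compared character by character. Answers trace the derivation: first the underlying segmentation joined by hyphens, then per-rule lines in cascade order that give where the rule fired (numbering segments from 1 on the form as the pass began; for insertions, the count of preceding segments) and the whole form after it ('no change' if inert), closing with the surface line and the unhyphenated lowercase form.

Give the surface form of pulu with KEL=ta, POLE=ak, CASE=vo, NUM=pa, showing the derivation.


underlying: pulu-il-da-do-ef
1. i, u -> 0 / V _: fires at position(s) 5: pululdadoef
surface: pululdadoef


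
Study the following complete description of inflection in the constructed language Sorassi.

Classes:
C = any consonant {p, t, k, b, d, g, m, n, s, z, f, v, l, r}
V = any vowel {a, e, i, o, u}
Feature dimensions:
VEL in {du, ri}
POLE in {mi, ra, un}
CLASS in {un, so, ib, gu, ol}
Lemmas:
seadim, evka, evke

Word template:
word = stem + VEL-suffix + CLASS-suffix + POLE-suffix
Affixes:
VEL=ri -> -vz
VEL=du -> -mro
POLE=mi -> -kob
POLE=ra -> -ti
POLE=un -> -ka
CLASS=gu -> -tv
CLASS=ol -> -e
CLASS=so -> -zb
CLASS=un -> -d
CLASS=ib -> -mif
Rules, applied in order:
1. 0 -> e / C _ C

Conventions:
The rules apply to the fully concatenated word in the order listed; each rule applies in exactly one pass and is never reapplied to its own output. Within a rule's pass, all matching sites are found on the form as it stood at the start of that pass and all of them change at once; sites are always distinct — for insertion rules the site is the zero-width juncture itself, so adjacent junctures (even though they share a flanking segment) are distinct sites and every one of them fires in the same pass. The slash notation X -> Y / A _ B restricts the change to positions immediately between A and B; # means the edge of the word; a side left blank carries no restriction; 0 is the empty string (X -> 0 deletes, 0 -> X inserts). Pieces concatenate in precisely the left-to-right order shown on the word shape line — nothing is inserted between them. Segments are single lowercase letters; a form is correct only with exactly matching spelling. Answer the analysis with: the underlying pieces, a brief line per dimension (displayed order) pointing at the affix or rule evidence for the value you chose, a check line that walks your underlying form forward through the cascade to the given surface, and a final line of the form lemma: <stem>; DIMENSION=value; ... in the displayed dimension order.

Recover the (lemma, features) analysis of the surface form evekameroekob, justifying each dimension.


underlying: evka-mro-e-kob
VEL=du - signalled by the affix -mro
POLE=mi - signalled by the affix -kob
CLASS=ol - signalled by the affix -e
check: evkamroekob -> evekameroekob
lemma: evka; VEL=du; POLE=mi; CLASS=ol


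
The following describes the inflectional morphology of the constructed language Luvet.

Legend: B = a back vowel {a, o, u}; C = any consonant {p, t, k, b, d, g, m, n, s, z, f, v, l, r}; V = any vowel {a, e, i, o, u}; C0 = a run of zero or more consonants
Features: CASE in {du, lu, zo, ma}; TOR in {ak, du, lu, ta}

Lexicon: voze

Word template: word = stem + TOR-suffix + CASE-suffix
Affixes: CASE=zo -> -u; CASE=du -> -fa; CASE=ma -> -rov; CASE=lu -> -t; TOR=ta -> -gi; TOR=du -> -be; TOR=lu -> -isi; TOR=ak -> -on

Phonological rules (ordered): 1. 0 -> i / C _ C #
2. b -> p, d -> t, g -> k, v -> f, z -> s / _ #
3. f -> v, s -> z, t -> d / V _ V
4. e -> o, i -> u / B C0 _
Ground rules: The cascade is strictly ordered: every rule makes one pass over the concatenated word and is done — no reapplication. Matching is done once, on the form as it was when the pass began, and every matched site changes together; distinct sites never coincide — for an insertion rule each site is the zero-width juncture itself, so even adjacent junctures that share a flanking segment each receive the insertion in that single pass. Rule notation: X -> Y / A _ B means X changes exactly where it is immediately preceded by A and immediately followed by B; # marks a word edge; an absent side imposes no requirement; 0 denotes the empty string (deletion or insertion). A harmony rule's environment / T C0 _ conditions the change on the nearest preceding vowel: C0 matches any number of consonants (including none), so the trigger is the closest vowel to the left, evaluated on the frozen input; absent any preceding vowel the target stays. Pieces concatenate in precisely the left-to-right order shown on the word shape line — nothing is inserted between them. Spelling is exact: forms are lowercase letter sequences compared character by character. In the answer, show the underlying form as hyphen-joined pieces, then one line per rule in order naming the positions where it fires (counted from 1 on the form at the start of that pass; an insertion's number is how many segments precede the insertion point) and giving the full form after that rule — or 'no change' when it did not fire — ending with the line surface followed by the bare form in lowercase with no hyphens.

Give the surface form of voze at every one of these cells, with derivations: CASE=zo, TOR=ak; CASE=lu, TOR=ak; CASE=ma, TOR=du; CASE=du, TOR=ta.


cell CASE=zo, TOR=ak:
underlying: voze-on-u
1. 0 -> i / C _ C #: no change
2. b -> p, d -> t, g -> k, v -> f, z -> s / _ #: no change
3. f -> v, s -> z, t -> d / V _ V: no change
4. e -> o, i -> u / B C0 _: fires at position(s) 4: vozoonu
surface: vozoonu

cell CASE=lu, TOR=ak:
underlying: voze-on-t
1. 0 -> i / C _ C #: inserts after position(s) 6: vozeonit
2. b -> p, d -> t, g -> k, v -> f, z -> s / _ #: no change
3. f -> v, s -> z, t -> d / V _ V: no change
4. e -> o, i -> u / B C0 _: fires at position(s) 4, 7: vozoonut
surface: vozoonut

cell CASE=ma, TOR=du:
underlying: voze-be-rov
1. 0 -> i / C _ C #: no change
2. b -> p, d -> t, g -> k, v -> f, z -> s / _ #: fires at position(s) 9: vozeberof
3. f -> v, s -> z, t -> d / V _ V: no change
4. e -> o, i -> u / B C0 _: fires at position(s) 4: vozoberof
surface: vozoberof

cell CASE=du, TOR=ta:
underlying: voze-gi-fa
1. 0 -> i / C _ C #: no change
2. b -> p, d -> t, g -> k, v -> f, z -> s / _ #: no change
3. f -> v, s -> z, t -> d / V _ V: fires at position(s) 7: vozegiva
4. e -> o, i -> u / B C0 _: fires at position(s) 4: vozogiva
surface: vozogiva


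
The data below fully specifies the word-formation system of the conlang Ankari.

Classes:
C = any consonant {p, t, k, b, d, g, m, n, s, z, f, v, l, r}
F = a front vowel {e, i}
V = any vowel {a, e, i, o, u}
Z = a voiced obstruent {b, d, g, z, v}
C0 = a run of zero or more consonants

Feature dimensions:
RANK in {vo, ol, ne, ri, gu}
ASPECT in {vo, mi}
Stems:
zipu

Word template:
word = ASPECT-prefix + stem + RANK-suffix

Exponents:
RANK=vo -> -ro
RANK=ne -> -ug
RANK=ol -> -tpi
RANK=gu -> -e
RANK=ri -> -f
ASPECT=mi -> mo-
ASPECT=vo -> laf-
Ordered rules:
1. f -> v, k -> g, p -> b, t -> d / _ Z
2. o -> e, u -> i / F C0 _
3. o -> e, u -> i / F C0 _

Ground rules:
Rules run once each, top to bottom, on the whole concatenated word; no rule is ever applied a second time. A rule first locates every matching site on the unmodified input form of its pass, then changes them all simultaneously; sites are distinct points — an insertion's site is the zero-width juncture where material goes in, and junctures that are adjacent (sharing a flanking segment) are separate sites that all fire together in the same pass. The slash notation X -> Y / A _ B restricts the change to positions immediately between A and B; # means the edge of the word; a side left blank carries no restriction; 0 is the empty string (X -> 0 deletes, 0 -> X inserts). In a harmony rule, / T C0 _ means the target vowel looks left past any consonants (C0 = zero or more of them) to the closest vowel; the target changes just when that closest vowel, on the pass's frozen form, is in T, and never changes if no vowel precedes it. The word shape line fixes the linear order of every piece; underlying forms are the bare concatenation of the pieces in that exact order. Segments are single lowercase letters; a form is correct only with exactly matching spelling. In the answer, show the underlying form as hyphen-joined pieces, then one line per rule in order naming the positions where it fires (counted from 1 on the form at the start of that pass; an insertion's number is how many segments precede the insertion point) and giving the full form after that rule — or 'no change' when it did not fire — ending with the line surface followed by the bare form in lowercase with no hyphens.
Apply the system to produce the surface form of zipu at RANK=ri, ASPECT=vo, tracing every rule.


underlying: laf-zipu-f
1. f -> v, k -> g, p -> b, t -> d / _ Z: fires at position(s) 3: lavzipuf
2. o -> e, u -> i / F C0 _: fires at position(s) 7: lavzipif
3. o -> e, u -> i / F C0 _: no change
surface: lavzipif
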